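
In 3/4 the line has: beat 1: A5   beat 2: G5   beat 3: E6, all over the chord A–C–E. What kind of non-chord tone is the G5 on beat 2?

The harmony at that moment is A minor triad (A, C, E); G5 is not a chord tone.
It is approached by step down from A5 and left by leap up to E6.
Step in, leap out, on a weak beat — an escape tone.

Escape tone.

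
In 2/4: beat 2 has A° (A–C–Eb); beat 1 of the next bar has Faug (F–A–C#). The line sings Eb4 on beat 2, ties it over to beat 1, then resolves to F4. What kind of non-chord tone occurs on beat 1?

Retardation.

The harmony at that moment is F augmented triad (F, A, C#); Eb4 is not a chord tone.
It is held over (the same pitch as the preceding Eb4) and left by step up to F4.
Held over from the previous chord and resolving up by step — a retardation.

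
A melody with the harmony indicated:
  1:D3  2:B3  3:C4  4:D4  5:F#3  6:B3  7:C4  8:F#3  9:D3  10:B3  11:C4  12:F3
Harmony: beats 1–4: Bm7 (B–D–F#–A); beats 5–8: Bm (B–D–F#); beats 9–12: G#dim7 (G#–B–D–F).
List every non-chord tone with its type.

The harmony at that moment is B minor seventh chord (B, D, F#, A); C4 is not a chord tone.
It is approached by step up from B3 and left by step up to D4.
Step in, step out in the same direction — a passing tone.
The harmony at that moment is B minor triad (B, D, F#); C4 is not a chord tone.
It is approached by step up from B3 and left by leap down to F#3.
Step in, leap out — an escape tone.
The harmony at that moment is G# diminished seventh chord (G#, B, D, F); C4 is not a chord tone.
It is approached by step up from B3 and left by leap down to F3.
Step in, leap out — an escape tone.

C4 (beat 3) — passing tone; C4 (beat 7) — escape tone; C4 (beat 11) — escape tone.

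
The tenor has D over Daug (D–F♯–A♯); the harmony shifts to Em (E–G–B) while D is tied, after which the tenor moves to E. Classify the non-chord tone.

The harmony at that moment is E minor triad (E, G, B); D is not a chord tone.
It is held over (the same pitch as the preceding D) and left by step up to E.
Held over from the previous chord and resolving up by step — a retardation.

D is a retardation.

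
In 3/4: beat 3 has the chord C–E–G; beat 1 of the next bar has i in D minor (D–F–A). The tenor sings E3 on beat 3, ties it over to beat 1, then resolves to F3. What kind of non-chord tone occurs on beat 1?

The harmony at that moment is D minor triad (D, F, A); E3 is not a chord tone.
It is held over (the same pitch as the preceding E3) and left by step up to F3.
Held over from the previous chord and resolving up by step — a retardation.

Retardation.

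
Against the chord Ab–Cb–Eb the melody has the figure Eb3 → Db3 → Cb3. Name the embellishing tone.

Db3 is a passing tone.

The harmony at that moment is Ab minor triad (Ab, Cb, Eb); Db3 is not a chord tone.
It is approached by step down from Eb3 and left by step down to Cb3.
Step in, step out in the same direction — a passing tone.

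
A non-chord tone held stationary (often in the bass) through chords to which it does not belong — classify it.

Pedal tone.

Approach: none. Departure: none — a single pitch is sustained while the chords change around it, passing through harmonies that do not contain it.
No melodic motion at all; the dissonance is created entirely by the moving harmonies against the stationary note — a pedal tone (pedal point).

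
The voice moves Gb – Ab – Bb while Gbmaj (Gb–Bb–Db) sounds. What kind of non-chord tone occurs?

The harmony at that moment is Gb major triad (Gb, Bb, Db); Ab is not a chord tone.
It is approached by step up from Gb and left by step up to Bb.
Step in, step out in the same direction — a passing tone.

Ab is a passing tone.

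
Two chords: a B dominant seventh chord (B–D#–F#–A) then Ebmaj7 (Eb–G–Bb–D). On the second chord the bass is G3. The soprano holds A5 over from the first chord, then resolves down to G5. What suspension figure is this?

At the second chord the bass is G3. The suspended A5 lies a ninth above the bass; after resolving down by step to G5, the interval above the bass becomes an octave.
Suspension figures are named by those two intervals: 9–8.

9–8 suspension.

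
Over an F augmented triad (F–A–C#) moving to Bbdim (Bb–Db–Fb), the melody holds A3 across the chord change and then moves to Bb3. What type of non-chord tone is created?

A3 is a retardation.

The harmony at that moment is Bb diminished triad (Bb, Db, Fb); A3 is not a chord tone.
It is held over (the same pitch as the preceding A3) and left by step up to Bb3.
Held over from the previous chord and resolving up by step — a retardation.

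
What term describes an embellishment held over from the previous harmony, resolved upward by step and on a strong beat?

Retardation.

Approach: by preparation — the pitch is first a chord tone, then held (tied or repeated) while the harmony changes under it. Departure: up by step. Metric position: strong.
A prepared dissonance that resolves upward by step — a retardation. (The same figure resolving downward would be a suspension.)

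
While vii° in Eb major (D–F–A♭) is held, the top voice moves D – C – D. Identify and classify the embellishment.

C is a neighbor tone.

The harmony at that moment is D diminished triad (D, F, A♭); C is not a chord tone.
It is approached by step down from D and left by step up to D.
Step away and step back to the same note — a neighbor tone (lower neighbor).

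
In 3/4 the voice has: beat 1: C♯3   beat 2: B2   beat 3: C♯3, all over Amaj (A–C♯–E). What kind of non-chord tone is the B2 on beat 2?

Lower neighbor tone.

The harmony at that moment is A major triad (A, C♯, E); B2 is not a chord tone.
It is approached by step down from C♯3 and left by step up to C♯3.
Step away and step back to the same note — a neighbor tone (lower neighbor).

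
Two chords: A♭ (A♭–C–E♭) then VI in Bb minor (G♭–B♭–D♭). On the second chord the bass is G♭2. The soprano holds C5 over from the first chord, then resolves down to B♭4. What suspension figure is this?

At the second chord the bass is G♭2. The suspended C5 lies a fourth above the bass; after resolving down by step to B♭4, the interval above the bass becomes a third.
Suspension figures are named by those two intervals: 4–3.

4–3 suspension.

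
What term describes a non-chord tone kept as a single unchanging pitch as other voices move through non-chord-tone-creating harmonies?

Approach: none. Departure: none — a single pitch is sustained while the chords change around it, passing through harmonies that do not contain it.
No melodic motion at all; the dissonance is created entirely by the moving harmonies against the stationary note — a pedal tone (pedal point).

Pedal tone.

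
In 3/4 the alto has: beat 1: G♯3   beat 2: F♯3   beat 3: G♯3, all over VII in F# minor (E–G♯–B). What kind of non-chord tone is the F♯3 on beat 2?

The harmony at that moment is E major triad (E, G♯, B); F♯3 is not a chord tone.
It is approached by step down from G♯3 and left by step up to G♯3.
Step away and step back to the same note — a neighbor tone (lower neighbor).

Lower neighbor tone.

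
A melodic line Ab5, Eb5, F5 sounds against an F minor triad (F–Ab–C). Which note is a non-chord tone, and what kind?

The harmony at that moment is F minor triad (F, Ab, C); Eb5 is not a chord tone.
It is approached by leap down from Ab5 and left by step up to F5.
Leap in, step out — an appoggiatura.

Eb5 is an appoggiatura.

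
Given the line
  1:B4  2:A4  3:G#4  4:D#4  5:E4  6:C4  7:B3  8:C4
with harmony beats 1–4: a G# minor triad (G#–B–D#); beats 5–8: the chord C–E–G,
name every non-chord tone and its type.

The harmony at that moment is G# minor triad (G#, B, D#); A4 is not a chord tone.
It is approached by step down from B4 and left by step down to G#4.
Step in, step out in the same direction — a passing tone.
The harmony at that moment is C major triad (C, E, G); B3 is not a chord tone.
It is approached by step down from C4 and left by step up to C4.
Step away and step back to the same note — a neighbor tone (lower neighbor).

A4 (beat 2) — passing tone; B3 (beat 7) — neighbor tone.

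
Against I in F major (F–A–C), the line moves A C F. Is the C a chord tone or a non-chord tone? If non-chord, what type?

Chord tone (the fifth of F major triad).

F major triad contains F, A, C; C is the fifth, so it is a chord tone.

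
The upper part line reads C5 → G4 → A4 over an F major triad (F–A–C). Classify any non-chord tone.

G4 is an appoggiatura.

The harmony at that moment is F major triad (F, A, C); G4 is not a chord tone.
It is approached by leap down from C5 and left by step up to A4.
Leap in, step out — an appoggiatura.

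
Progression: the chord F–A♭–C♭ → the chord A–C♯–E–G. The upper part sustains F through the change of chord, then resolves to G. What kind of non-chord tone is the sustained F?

The harmony at that moment is A dominant seventh chord (A, C♯, E, G); F is not a chord tone.
It is held over (the same pitch as the preceding F) and left by step up to G.
Held over from the previous chord and resolving up by step — a retardation.

F is a retardation.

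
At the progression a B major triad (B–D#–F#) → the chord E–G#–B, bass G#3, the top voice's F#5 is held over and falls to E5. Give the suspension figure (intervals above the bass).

At the second chord the bass is G#3. The suspended F#5 lies a seventh above the bass; after resolving down by step to E5, the interval above the bass becomes a sixth.
Suspension figures are named by those two intervals: 7–6.

7–6 suspension.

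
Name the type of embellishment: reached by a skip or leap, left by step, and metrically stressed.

Appoggiatura.

Approach: by leap. Departure: by step. Metric position: strong.
Leap in, step out, in a metrically strong position — an appoggiatura. (It is the mirror image of the escape tone, which steps in and leaps out from a weak position.)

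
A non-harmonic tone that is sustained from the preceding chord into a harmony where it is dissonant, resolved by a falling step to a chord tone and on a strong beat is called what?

Approach: by preparation — the pitch is first a chord tone, then held (tied or repeated) while the harmony changes under it. Departure: down by step. Metric position: strong.
A prepared dissonance that resolves downward by step — a suspension. (The same figure resolving upward would be a retardation.)

Suspension.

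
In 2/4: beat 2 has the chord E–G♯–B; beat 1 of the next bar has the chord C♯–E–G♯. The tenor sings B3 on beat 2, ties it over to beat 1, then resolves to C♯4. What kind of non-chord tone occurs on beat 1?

The harmony at that moment is C♯ minor triad (C♯, E, G♯); B3 is not a chord tone.
It is held over (the same pitch as the preceding B3) and left by step up to C♯4.
Held over from the previous chord and resolving up by step — a retardation.

Retardation.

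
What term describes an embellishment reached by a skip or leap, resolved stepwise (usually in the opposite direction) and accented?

Approach: by leap. Departure: by step. Metric position: strong.
Leap in, step out, in a metrically strong position — an appoggiatura. (It is the mirror image of the escape tone, which steps in and leaps out from a weak position.)

Appoggiatura.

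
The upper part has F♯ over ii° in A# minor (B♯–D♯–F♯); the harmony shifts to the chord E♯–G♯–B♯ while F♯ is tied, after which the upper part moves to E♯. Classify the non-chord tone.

F♯ is a suspension.

The harmony at that moment is E♯ minor triad (E♯, G♯, B♯); F♯ is not a chord tone.
It is held over (the same pitch as the preceding F♯) and left by step down to E♯.
Held over from the previous chord and resolving down by step — a suspension.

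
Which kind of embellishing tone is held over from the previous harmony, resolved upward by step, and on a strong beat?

Approach: by preparation — the pitch is first a chord tone, then held (tied or repeated) while the harmony changes under it. Departure: up by step. Metric position: strong.
A prepared dissonance that resolves upward by step — a retardation. (The same figure resolving downward would be a suspension.)

Retardation.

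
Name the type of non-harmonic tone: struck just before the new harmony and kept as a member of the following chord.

Anticipation.

Approach: ahead of the chord change (typically by step), so it is dissonant against the current harmony. Departure: none — the same pitch is restated or held and is a chord tone of the new harmony.
Dissonant first, consonant once the harmony catches up: the note simply arrives early — an anticipation. (The reverse timing, consonant first and dissonant after the change, would be a suspension or retardation.)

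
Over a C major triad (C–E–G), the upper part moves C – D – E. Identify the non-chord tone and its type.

The harmony at that moment is C major triad (C, E, G); D is not a chord tone.
It is approached by step up from C and left by step up to E.
Step in, step out in the same direction — a passing tone.

D is a passing tone.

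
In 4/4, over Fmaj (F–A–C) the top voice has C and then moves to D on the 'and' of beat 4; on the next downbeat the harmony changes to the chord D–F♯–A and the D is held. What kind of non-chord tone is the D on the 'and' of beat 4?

The harmony at that moment is F major triad (F, A, C); D is not a chord tone.
It is approached by step up from C and then sustained as the same pitch into the next harmony.
Arriving early and becoming a chord tone when the harmony changes — an anticipation.

Anticipation.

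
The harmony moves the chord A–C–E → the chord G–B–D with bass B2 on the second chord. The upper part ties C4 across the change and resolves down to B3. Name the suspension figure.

At the second chord the bass is B2. The suspended C4 lies a ninth above the bass; after resolving down by step to B3, the interval above the bass becomes an octave.
Suspension figures are named by those two intervals: 9–8.

9–8 suspension.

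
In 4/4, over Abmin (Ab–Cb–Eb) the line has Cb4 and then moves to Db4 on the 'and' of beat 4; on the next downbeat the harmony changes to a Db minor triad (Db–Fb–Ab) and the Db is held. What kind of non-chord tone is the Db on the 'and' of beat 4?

Anticipation.

The harmony at that moment is Ab minor triad (Ab, Cb, Eb); Db4 is not a chord tone.
It is approached by step up from Cb4 and then sustained as the same pitch into the next harmony.
Arriving early and becoming a chord tone when the harmony changes — an anticipation.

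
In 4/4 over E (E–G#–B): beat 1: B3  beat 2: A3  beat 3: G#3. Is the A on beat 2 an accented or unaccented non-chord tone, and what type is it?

Unaccented passing tone.

The harmony at that moment is E major triad (E, G#, B); A3 is not a chord tone.
It is approached by step down from B3 and left by step down to G#3.
Step in, step out in the same direction — a passing tone.
It falls on a weak beat, so it is unaccented.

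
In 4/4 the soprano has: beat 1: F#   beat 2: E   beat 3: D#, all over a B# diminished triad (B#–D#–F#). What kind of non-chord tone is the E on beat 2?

The harmony at that moment is B# diminished triad (B#, D#, F#); E is not a chord tone.
It is approached by step down from F# and left by step down to D#.
Step in, step out in the same direction — a passing tone.

Passing tone.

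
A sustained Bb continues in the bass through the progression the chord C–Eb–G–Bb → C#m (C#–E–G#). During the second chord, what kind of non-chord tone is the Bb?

Pedal tone (pedal point).

The harmony at that moment is C# minor triad (C#, E, G#); Bb is not a chord tone.
It is held over (the same pitch as the preceding Bb) and then sustained as the same pitch into the next harmony.
Sustained through a change of harmony — a pedal tone.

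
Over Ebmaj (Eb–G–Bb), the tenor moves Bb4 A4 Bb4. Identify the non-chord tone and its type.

A4 is a neighbor tone.

The harmony at that moment is Eb major triad (Eb, G, Bb); A4 is not a chord tone.
It is approached by step down from Bb4 and left by step up to Bb4.
Step away and step back to the same note — a neighbor tone (lower neighbor).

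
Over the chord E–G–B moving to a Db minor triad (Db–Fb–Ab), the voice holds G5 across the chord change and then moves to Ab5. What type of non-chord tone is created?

G5 is a retardation.

The harmony at that moment is Db minor triad (Db, Fb, Ab); G5 is not a chord tone.
It is held over (the same pitch as the preceding G5) and left by step up to Ab5.
Held over from the previous chord and resolving up by step — a retardation.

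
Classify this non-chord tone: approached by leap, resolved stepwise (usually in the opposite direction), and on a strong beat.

Approach: by leap. Departure: by step. Metric position: strong.
Leap in, step out, in a metrically strong position — an appoggiatura. (It is the mirror image of the escape tone, which steps in and leaps out from a weak position.)

Appoggiatura.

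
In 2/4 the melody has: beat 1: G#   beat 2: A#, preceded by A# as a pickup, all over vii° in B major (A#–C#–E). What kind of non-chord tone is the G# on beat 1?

The harmony at that moment is A# diminished triad (A#, C#, E); G# is not a chord tone.
It is approached by step down from A# and left by step up to A#.
Step away and step back to the same note — a neighbor tone (lower neighbor).

Lower neighbor tone.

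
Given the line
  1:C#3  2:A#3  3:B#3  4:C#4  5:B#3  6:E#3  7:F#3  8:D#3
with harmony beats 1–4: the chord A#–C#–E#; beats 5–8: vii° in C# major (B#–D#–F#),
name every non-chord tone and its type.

B#3 (beat 3) — passing tone; E#3 (beat 6) — appoggiatura.

The harmony at that moment is A# minor triad (A#, C#, E#); B#3 is not a chord tone.
It is approached by step up from A#3 and left by step up to C#4.
Step in, step out in the same direction — a passing tone.
The harmony at that moment is B# diminished triad (B#, D#, F#); E#3 is not a chord tone.
It is approached by leap down from B#3 and left by step up to F#3.
Leap in, step out — an appoggiatura.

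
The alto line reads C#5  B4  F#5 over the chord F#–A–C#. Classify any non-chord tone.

B4 is an escape tone.

The harmony at that moment is F# minor triad (F#, A, C#); B4 is not a chord tone.
It is approached by step down from C#5 and left by leap up to F#5.
Step in, leap out — an escape tone.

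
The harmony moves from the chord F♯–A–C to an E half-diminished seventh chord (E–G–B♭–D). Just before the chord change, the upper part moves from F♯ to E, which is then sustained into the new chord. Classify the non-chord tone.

E is an anticipation.

The harmony at that moment is F♯ diminished triad (F♯, A, C); E is not a chord tone.
It is approached by step down from F♯ and then sustained as the same pitch into the next harmony.
Arriving early and becoming a chord tone when the harmony changes — an anticipation.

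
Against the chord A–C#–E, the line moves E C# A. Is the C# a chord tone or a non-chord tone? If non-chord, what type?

Chord tone (the third of A major triad).

A major triad contains A, C#, E; C# is the third, so it is a chord tone.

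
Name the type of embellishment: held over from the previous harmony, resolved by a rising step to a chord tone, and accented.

Retardation.

Approach: by preparation — the pitch is first a chord tone, then held (tied or repeated) while the harmony changes under it. Departure: up by step. Metric position: strong.
A prepared dissonance that resolves upward by step — a retardation. (The same figure resolving downward would be a suspension.)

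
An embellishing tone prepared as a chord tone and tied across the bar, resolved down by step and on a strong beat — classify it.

Suspension.

Approach: by preparation — the pitch is first a chord tone, then held (tied or repeated) while the harmony changes under it. Departure: down by step. Metric position: strong.
A prepared dissonance that resolves downward by step — a suspension. (The same figure resolving upward would be a retardation.)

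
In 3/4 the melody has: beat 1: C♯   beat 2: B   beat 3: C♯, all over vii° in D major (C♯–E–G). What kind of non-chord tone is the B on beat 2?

Lower neighbor tone.

The harmony at that moment is C♯ diminished triad (C♯, E, G); B is not a chord tone.
It is approached by step down from C♯ and left by step up to C♯.
Step away and step back to the same note — a neighbor tone (lower neighbor).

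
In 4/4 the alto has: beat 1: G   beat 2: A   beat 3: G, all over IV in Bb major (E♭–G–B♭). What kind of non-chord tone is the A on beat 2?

Upper neighbor tone.

The harmony at that moment is E♭ major triad (E♭, G, B♭); A is not a chord tone.
It is approached by step up from G and left by step down to G.
Step away and step back to the same note — a neighbor tone (upper neighbor).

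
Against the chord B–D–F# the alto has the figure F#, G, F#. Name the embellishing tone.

G is a neighbor tone.

The harmony at that moment is B minor triad (B, D, F#); G is not a chord tone.
It is approached by step up from F# and left by step down to F#.
Step away and step back to the same note — a neighbor tone (upper neighbor).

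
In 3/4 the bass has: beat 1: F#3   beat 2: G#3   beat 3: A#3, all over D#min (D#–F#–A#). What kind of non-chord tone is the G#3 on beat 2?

The harmony at that moment is D# minor triad (D#, F#, A#); G#3 is not a chord tone.
It is approached by step up from F#3 and left by step up to A#3.
Step in, step out in the same direction — a passing tone.

Passing tone.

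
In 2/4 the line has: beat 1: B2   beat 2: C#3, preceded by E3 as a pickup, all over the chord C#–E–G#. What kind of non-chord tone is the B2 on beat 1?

Appoggiatura.

The harmony at that moment is C# minor triad (C#, E, G#); B2 is not a chord tone.
It is approached by leap down from E3 and left by step up to C#3.
Leap in, step out, metrically accented — an appoggiatura.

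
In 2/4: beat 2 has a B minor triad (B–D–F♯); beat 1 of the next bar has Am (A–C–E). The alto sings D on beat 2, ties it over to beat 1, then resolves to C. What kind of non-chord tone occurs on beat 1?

Suspension.

The harmony at that moment is A minor triad (A, C, E); D is not a chord tone.
It is held over (the same pitch as the preceding D) and left by step down to C.
Held over from the previous chord and resolving down by step — a suspension.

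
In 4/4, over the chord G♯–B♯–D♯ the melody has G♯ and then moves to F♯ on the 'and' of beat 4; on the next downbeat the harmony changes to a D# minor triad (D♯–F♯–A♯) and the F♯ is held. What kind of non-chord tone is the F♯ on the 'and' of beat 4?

Anticipation.

The harmony at that moment is G♯ major triad (G♯, B♯, D♯); F♯ is not a chord tone.
It is approached by step down from G♯ and then sustained as the same pitch into the next harmony.
Arriving early and becoming a chord tone when the harmony changes — an anticipation.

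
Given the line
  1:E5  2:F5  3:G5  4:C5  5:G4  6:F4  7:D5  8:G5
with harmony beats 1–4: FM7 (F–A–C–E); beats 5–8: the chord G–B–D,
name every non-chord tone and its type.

G5 (beat 3) — escape tone; F4 (beat 6) — escape tone.

The harmony at that moment is F major seventh chord (F, A, C, E); G5 is not a chord tone.
It is approached by step up from F5 and left by leap down to C5.
Step in, leap out — an escape tone.
The harmony at that moment is G major triad (G, B, D); F4 is not a chord tone.
It is approached by step down from G4 and left by leap up to D5.
Step in, leap out — an escape tone.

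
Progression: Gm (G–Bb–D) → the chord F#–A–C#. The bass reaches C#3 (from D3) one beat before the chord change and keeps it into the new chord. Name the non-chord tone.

The harmony at that moment is G minor triad (G, Bb, D); C#3 is not a chord tone.
It is approached by step down from D3 and then sustained as the same pitch into the next harmony.
Arriving early and becoming a chord tone when the harmony changes — an anticipation.

C#3 is an anticipation.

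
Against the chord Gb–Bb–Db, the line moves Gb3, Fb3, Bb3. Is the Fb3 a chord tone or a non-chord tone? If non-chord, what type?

Non-chord tone — an escape tone.

The harmony at that moment is Gb major triad (Gb, Bb, Db); Fb3 is not a chord tone.
It is approached by step down from Gb3 and left by leap up to Bb3.
Step in, leap out — an escape tone.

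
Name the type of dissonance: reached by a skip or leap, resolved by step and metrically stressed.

Approach: by leap. Departure: by step. Metric position: strong.
Leap in, step out, in a metrically strong position — an appoggiatura. (It is the mirror image of the escape tone, which steps in and leaps out from a weak position.)

Appoggiatura.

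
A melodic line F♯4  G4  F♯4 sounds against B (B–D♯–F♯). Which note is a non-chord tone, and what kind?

The harmony at that moment is B major triad (B, D♯, F♯); G4 is not a chord tone.
It is approached by step up from F♯4 and left by step down to F♯4.
Step away and step back to the same note — a neighbor tone (upper neighbor).

G4 is a neighbor tone.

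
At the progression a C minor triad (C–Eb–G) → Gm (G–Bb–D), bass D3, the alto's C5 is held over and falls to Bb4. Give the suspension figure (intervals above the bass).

At the second chord the bass is D3. The suspended C5 lies a seventh above the bass; after resolving down by step to Bb4, the interval above the bass becomes a sixth.
Suspension figures are named by those two intervals: 7–6.

7–6 suspension.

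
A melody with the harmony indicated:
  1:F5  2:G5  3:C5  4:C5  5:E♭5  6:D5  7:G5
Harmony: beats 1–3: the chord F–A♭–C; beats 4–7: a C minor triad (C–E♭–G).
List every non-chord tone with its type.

G5 (beat 2) — escape tone; D5 (beat 6) — escape tone.

The harmony at that moment is F minor triad (F, A♭, C); G5 is not a chord tone.
It is approached by step up from F5 and left by leap down to C5.
Step in, leap out — an escape tone.
The harmony at that moment is C minor triad (C, E♭, G); D5 is not a chord tone.
It is approached by step down from E♭5 and left by leap up to G5.
Step in, leap out — an escape tone.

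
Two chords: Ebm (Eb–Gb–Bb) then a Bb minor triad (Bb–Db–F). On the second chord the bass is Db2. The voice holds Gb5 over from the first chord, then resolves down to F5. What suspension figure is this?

At the second chord the bass is Db2. The suspended Gb5 lies a fourth above the bass; after resolving down by step to F5, the interval above the bass becomes a third.
Suspension figures are named by those two intervals: 4–3.

4–3 suspension.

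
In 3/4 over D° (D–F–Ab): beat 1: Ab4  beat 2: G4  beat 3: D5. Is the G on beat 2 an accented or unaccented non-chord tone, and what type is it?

Unaccented escape tone.

The harmony at that moment is D diminished triad (D, F, Ab); G4 is not a chord tone.
It is approached by step down from Ab4 and left by leap up to D5.
Step in, leap out — an escape tone.
It falls on a weak beat, so it is unaccented.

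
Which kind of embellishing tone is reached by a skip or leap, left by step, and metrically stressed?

Appoggiatura.

Approach: by leap. Departure: by step. Metric position: strong.
Leap in, step out, in a metrically strong position — an appoggiatura. (It is the mirror image of the escape tone, which steps in and leaps out from a weak position.)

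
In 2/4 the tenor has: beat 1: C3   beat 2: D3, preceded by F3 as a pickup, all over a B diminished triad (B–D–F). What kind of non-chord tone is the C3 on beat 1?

Appoggiatura.

The harmony at that moment is B diminished triad (B, D, F); C3 is not a chord tone.
It is approached by leap down from F3 and left by step up to D3.
Leap in, step out, metrically accented — an appoggiatura.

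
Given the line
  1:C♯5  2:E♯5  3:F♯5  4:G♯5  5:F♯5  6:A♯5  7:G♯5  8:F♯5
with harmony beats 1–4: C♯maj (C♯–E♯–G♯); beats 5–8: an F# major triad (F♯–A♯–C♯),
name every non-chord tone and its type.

The harmony at that moment is C♯ major triad (C♯, E♯, G♯); F♯5 is not a chord tone.
It is approached by step up from E♯5 and left by step up to G♯5.
Step in, step out in the same direction — a passing tone.
The harmony at that moment is F♯ major triad (F♯, A♯, C♯); G♯5 is not a chord tone.
It is approached by step down from A♯5 and left by step down to F♯5.
Step in, step out in the same direction — a passing tone.

F♯5 (beat 3) — passing tone; G♯5 (beat 7) — passing tone.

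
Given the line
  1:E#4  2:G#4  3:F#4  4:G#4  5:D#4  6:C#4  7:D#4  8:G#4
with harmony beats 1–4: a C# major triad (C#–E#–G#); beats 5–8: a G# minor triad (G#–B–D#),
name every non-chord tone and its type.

F#4 (beat 3) — neighbor tone; C#4 (beat 6) — neighbor tone.

The harmony at that moment is C# major triad (C#, E#, G#); F#4 is not a chord tone.
It is approached by step down from G#4 and left by step up to G#4.
Step away and step back to the same note — a neighbor tone (lower neighbor).
The harmony at that moment is G# minor triad (G#, B, D#); C#4 is not a chord tone.
It is approached by step down from D#4 and left by step up to D#4.
Step away and step back to the same note — a neighbor tone (lower neighbor).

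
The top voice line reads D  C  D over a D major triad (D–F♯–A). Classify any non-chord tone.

The harmony at that moment is D major triad (D, F♯, A); C is not a chord tone.
It is approached by step down from D and left by step up to D.
Step away and step back to the same note — a neighbor tone (lower neighbor).

C is a neighbor tone.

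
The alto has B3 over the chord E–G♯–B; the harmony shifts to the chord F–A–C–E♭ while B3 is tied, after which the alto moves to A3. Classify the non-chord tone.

B3 is a suspension.

The harmony at that moment is F dominant seventh chord (F, A, C, E♭); B3 is not a chord tone.
It is held over (the same pitch as the preceding B3) and left by step down to A3.
Held over from the previous chord and resolving down by step — a suspension.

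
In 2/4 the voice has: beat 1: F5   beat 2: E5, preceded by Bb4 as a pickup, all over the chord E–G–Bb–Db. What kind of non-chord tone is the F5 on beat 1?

The harmony at that moment is E diminished seventh chord (E, G, Bb, Db); F5 is not a chord tone.
It is approached by leap up from Bb4 and left by step down to E5.
Leap in, step out, metrically accented — an appoggiatura.

Appoggiatura.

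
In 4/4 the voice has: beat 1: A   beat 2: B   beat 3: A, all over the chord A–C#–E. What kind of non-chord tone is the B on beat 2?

Upper neighbor tone.

The harmony at that moment is A major triad (A, C#, E); B is not a chord tone.
It is approached by step up from A and left by step down to A.
Step away and step back to the same note — a neighbor tone (upper neighbor).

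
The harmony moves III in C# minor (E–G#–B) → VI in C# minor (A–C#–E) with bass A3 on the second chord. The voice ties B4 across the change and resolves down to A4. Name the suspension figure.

9–8 suspension.

At the second chord the bass is A3. The suspended B4 lies a ninth above the bass; after resolving down by step to A4, the interval above the bass becomes an octave.
Suspension figures are named by those two intervals: 9–8.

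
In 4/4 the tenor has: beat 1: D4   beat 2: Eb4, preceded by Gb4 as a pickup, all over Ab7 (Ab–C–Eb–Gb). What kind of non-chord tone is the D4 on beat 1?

Appoggiatura.

The harmony at that moment is Ab dominant seventh chord (Ab, C, Eb, Gb); D4 is not a chord tone.
It is approached by leap down from Gb4 and left by step up to Eb4.
Leap in, step out, metrically accented — an appoggiatura.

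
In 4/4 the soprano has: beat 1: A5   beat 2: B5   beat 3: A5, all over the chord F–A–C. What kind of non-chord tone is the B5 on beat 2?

Upper neighbor tone.

The harmony at that moment is F major triad (F, A, C); B5 is not a chord tone.
It is approached by step up from A5 and left by step down to A5.
Step away and step back to the same note — a neighbor tone (upper neighbor).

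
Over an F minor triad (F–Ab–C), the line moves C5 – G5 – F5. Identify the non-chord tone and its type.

The harmony at that moment is F minor triad (F, Ab, C); G5 is not a chord tone.
It is approached by leap up from C5 and left by step down to F5.
Leap in, step out — an appoggiatura.

G5 is an appoggiatura.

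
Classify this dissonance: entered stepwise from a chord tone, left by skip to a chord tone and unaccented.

Approach: by step. Departure: by leap. Metric position: weak.
Step in, leap out, from a weak position — an escape tone (échappée). (It is the mirror image of the appoggiatura, which leaps in and steps out on a strong beat.)

Escape tone.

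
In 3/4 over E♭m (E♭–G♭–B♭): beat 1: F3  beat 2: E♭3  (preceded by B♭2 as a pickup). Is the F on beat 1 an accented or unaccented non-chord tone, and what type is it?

The harmony at that moment is E♭ minor triad (E♭, G♭, B♭); F3 is not a chord tone.
It is approached by leap up from B♭2 and left by step down to E♭3.
Leap in, step out — an appoggiatura.
It falls on the downbeat, so it is accented.

Accented appoggiatura.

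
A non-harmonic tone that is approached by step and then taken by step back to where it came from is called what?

Neighbor tone.

Approach: by step. Departure: by step in the opposite direction, back to the starting pitch.
Stepwise on both sides but reversing to return to the same chord tone — a neighbor tone. (Had it continued onward in the same direction it would be a passing tone instead.)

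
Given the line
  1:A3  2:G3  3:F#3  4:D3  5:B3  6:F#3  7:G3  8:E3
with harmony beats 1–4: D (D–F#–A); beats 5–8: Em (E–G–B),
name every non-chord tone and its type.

G3 (beat 2) — passing tone; F#3 (beat 6) — appoggiatura.

The harmony at that moment is D major triad (D, F#, A); G3 is not a chord tone.
It is approached by step down from A3 and left by step down to F#3.
Step in, step out in the same direction — a passing tone.
The harmony at that moment is E minor triad (E, G, B); F#3 is not a chord tone.
It is approached by leap down from B3 and left by step up to G3.
Leap in, step out — an appoggiatura.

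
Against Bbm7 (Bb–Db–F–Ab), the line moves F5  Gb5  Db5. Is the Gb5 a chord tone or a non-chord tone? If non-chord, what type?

Non-chord tone — an escape tone.

The harmony at that moment is Bb minor seventh chord (Bb, Db, F, Ab); Gb5 is not a chord tone.
It is approached by step up from F5 and left by leap down to Db5.
Step in, leap out — an escape tone.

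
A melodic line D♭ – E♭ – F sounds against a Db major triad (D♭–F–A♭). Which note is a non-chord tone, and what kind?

The harmony at that moment is D♭ major triad (D♭, F, A♭); E♭ is not a chord tone.
It is approached by step up from D♭ and left by step up to F.
Step in, step out in the same direction — a passing tone.

E♭ is a passing tone.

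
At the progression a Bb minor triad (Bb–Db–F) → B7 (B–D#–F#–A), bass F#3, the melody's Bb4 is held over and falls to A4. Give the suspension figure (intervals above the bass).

4–3 suspension.

At the second chord the bass is F#3. The suspended Bb4 lies a fourth above the bass; after resolving down by step to A4, the interval above the bass becomes a third.
Suspension figures are named by those two intervals: 4–3.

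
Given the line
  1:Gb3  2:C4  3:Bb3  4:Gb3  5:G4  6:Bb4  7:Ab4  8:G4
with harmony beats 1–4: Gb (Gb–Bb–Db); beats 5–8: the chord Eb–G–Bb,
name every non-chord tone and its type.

The harmony at that moment is Gb major triad (Gb, Bb, Db); C4 is not a chord tone.
It is approached by leap up from Gb3 and left by step down to Bb3.
Leap in, step out — an appoggiatura.
The harmony at that moment is Eb major triad (Eb, G, Bb); Ab4 is not a chord tone.
It is approached by step down from Bb4 and left by step down to G4.
Step in, step out in the same direction — a passing tone.

C4 (beat 2) — appoggiatura; Ab4 (beat 7) — passing tone.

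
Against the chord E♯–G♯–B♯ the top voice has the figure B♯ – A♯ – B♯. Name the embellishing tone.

The harmony at that moment is E♯ minor triad (E♯, G♯, B♯); A♯ is not a chord tone.
It is approached by step down from B♯ and left by step up to B♯.
Step away and step back to the same note — a neighbor tone (lower neighbor).

A♯ is a neighbor tone.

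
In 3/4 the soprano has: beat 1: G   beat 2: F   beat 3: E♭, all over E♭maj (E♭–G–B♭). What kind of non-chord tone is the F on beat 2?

Passing tone.

The harmony at that moment is E♭ major triad (E♭, G, B♭); F is not a chord tone.
It is approached by step down from G and left by step down to E♭.
Step in, step out in the same direction — a passing tone.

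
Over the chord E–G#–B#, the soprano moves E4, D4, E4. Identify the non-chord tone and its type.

The harmony at that moment is E augmented triad (E, G#, B#); D4 is not a chord tone.
It is approached by step down from E4 and left by step up to E4.
Step away and step back to the same note — a neighbor tone (lower neighbor).

D4 is a neighbor tone.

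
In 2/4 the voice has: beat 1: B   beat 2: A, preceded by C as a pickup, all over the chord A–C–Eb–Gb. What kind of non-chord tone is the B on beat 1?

Passing tone.

The harmony at that moment is A diminished seventh chord (A, C, Eb, Gb); B is not a chord tone.
It is approached by step down from C and left by step down to A.
Step in, step out in the same direction — a passing tone.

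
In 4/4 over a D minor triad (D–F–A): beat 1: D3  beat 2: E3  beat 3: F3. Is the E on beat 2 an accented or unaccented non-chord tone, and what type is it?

The harmony at that moment is D minor triad (D, F, A); E3 is not a chord tone.
It is approached by step up from D3 and left by step up to F3.
Step in, step out in the same direction — a passing tone.
It falls on a weak beat, so it is unaccented.

Unaccented passing tone.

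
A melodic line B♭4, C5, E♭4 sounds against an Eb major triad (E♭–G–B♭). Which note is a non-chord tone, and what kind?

The harmony at that moment is E♭ major triad (E♭, G, B♭); C5 is not a chord tone.
It is approached by step up from B♭4 and left by leap down to E♭4.
Step in, leap out — an escape tone.

C5 is an escape tone.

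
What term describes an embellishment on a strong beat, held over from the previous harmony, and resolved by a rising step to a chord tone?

Approach: by preparation — the pitch is first a chord tone, then held (tied or repeated) while the harmony changes under it. Departure: up by step. Metric position: strong.
A prepared dissonance that resolves upward by step — a retardation. (The same figure resolving downward would be a suspension.)

Retardation.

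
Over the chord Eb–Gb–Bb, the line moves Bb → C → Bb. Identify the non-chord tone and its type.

C is a neighbor tone.

The harmony at that moment is Eb minor triad (Eb, Gb, Bb); C is not a chord tone.
It is approached by step up from Bb and left by step down to Bb.
Step away and step back to the same note — a neighbor tone (upper neighbor).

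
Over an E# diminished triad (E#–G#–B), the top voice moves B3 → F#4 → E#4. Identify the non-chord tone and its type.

The harmony at that moment is E# diminished triad (E#, G#, B); F#4 is not a chord tone.
It is approached by leap up from B3 and left by step down to E#4.
Leap in, step out — an appoggiatura.

F#4 is an appoggiatura.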